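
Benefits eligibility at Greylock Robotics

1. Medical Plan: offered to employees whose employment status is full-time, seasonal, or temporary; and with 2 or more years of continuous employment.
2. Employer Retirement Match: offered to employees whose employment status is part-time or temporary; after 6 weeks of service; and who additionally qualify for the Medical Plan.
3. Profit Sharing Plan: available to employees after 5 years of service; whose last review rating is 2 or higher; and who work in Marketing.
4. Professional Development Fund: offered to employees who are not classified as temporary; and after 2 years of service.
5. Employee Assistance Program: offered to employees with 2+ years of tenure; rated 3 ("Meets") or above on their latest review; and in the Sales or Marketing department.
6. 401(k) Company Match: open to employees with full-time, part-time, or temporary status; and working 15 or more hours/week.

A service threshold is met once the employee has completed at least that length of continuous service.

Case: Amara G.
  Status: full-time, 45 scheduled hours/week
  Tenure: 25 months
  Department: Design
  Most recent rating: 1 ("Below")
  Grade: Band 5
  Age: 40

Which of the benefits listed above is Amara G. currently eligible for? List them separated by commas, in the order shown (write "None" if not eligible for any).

Medical Plan — status full-time ✓; service 25 months ≥ 2 years (≈730 days) ✓ → eligible.
Employer Retirement Match — status full-time ✗ (requires part-time or temporary) → not eligible.
Profit Sharing Plan — service 25 months < 5 years (≈1825 days) ✗ → not eligible.
Professional Development Fund — status full-time ✓ (not excluded); service 25 months ≥ 2 years (≈730 days) ✓ → eligible.
Employee Assistance Program — service 25 months ≥ 2 years (≈730 days) ✓; rating 1 < 3 ✗ → not eligible.
401(k) Company Match — status full-time ✓; 45 hrs/wk ≥ 15 ✓ → eligible.

Medical Plan, Professional Development Fund, 401(k) Company Match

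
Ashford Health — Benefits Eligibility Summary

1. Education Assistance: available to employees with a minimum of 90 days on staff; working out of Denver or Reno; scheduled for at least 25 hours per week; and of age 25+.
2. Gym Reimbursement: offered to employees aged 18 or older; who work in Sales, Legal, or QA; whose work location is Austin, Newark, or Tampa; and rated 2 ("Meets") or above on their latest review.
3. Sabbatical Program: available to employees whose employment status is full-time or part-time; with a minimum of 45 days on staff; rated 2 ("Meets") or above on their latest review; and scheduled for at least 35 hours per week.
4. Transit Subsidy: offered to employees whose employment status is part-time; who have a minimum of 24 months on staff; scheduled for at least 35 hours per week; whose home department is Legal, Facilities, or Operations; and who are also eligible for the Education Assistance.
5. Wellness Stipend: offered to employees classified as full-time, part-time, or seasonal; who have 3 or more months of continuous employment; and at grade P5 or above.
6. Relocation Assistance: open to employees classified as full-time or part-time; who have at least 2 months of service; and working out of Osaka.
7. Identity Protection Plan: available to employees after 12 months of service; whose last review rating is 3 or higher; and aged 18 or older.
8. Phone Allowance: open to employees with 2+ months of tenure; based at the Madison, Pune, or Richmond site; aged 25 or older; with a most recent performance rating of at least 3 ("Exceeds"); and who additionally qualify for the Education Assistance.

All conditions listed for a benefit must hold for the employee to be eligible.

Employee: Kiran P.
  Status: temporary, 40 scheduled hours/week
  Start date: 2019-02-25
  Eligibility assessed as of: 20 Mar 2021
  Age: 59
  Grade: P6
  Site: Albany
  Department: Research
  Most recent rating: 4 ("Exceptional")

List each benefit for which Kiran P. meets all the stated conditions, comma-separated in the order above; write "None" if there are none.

Service from 2019-02-25 to 20 Mar 2021: 754 days.
Education Assistance — service 754 days ≥ 90 days ✓; site Albany ✗ (not Denver or Reno) → not eligible.
Gym Reimbursement — age 59 ≥ 18 ✓; dept Research ✗ → not eligible.
Sabbatical Program — status temporary ✗ (requires full-time or part-time) → not eligible.
Transit Subsidy — status temporary ✗ (requires part-time) → not eligible.
Wellness Stipend — status temporary ✗ (requires full-time, part-time, or seasonal) → not eligible.
Relocation Assistance — status temporary ✗ (requires full-time or part-time) → not eligible.
Identity Protection Plan — service 754 days ≥ 12 months (≈360 days) ✓; rating 4 ≥ 3 ✓; age 59 ≥ 18 ✓ → eligible.
Phone Allowance — service 754 days ≥ 2 months (≈60 days) ✓; site Albany ✗ (not Madison, Pune, or Richmond) → not eligible.

Identity Protection Plan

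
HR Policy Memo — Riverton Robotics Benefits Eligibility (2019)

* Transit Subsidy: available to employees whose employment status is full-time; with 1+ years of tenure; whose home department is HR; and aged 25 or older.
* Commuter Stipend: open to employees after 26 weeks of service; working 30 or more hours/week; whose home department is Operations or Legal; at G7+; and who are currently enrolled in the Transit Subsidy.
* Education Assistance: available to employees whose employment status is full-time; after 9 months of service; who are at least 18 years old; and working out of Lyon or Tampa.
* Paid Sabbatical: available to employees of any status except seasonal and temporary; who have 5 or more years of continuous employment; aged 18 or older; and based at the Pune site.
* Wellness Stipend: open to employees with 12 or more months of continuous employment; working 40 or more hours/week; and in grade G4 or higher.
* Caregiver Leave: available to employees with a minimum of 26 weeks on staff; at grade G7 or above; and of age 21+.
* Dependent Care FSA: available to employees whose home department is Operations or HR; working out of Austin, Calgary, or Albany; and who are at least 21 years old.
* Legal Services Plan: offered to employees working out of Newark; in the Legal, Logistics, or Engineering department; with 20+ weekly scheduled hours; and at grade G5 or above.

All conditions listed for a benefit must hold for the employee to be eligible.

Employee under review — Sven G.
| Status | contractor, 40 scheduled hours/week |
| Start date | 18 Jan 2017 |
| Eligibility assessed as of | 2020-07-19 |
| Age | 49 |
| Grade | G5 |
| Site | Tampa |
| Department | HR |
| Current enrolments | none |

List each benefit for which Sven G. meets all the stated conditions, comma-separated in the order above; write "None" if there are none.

Wellness Stipend

Service from 18 Jan 2017 to 2020-07-19: 1278 days.
Transit Subsidy — status contractor ✗ (requires full-time) → not eligible.
Commuter Stipend — service 1278 days ≥ 26 weeks (≈182 days) ✓; 40 hrs/wk ≥ 30 ✓; dept HR ✗ → not eligible.
Education Assistance — status contractor ✗ (requires full-time) → not eligible.
Paid Sabbatical — status contractor ✓ (not excluded); service 1278 days < 5 years (≈1825 days) ✗ → not eligible.
Wellness Stipend — service 1278 days ≥ 12 months (≈360 days) ✓; 40 hrs/wk ≥ 40 ✓; grade G5 ≥ G4 ✓ → eligible.
Caregiver Leave — service 1278 days ≥ 26 weeks (≈182 days) ✓; grade G5 < G7 ✗ → not eligible.
Dependent Care FSA — dept HR ✓; site Tampa ✗ (not Austin, Calgary, or Albany) → not eligible.
Legal Services Plan — site Tampa ✗ (not Newark) → not eligible.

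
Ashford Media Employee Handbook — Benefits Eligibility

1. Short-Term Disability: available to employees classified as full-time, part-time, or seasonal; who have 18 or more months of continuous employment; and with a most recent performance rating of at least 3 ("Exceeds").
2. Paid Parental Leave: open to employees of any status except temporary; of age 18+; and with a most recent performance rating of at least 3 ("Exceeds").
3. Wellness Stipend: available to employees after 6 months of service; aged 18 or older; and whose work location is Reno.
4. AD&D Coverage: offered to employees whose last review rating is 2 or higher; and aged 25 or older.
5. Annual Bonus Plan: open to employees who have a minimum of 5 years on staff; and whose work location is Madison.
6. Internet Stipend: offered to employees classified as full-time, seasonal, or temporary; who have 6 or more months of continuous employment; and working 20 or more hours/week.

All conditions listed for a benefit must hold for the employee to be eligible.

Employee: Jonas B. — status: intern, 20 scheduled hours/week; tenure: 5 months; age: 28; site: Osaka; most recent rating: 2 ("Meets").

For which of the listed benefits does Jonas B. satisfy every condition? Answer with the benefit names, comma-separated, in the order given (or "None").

AD&D Coverage

Short-Term Disability — status intern ✗ (requires full-time, part-time, or seasonal) → not eligible.
Paid Parental Leave — status intern ✓ (not excluded); age 28 ≥ 18 ✓; rating 2 < 3 ✗ → not eligible.
Wellness Stipend — service 5 months < 6 months ✗ → not eligible.
AD&D Coverage — rating 2 ≥ 2 ✓; age 28 ≥ 25 ✓ → eligible.
Annual Bonus Plan — service 5 months < 5 years (≈1825 days) ✗ → not eligible.
Internet Stipend — status intern ✗ (requires full-time, seasonal, or temporary) → not eligible.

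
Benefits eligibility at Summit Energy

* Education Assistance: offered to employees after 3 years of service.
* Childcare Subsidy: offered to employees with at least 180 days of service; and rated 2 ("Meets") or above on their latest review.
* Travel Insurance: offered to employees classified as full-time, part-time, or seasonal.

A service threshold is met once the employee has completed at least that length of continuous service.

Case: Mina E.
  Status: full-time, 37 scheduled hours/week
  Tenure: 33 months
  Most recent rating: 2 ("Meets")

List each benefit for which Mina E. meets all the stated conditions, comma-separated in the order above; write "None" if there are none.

Childcare Subsidy, Travel Insurance

Education Assistance — service 33 months < 3 years (≈1095 days) ✗ → not eligible.
Childcare Subsidy — service 33 months ≥ 180 days ✓; rating 2 ≥ 2 ✓ → eligible.
Travel Insurance — status full-time ✓ → eligible.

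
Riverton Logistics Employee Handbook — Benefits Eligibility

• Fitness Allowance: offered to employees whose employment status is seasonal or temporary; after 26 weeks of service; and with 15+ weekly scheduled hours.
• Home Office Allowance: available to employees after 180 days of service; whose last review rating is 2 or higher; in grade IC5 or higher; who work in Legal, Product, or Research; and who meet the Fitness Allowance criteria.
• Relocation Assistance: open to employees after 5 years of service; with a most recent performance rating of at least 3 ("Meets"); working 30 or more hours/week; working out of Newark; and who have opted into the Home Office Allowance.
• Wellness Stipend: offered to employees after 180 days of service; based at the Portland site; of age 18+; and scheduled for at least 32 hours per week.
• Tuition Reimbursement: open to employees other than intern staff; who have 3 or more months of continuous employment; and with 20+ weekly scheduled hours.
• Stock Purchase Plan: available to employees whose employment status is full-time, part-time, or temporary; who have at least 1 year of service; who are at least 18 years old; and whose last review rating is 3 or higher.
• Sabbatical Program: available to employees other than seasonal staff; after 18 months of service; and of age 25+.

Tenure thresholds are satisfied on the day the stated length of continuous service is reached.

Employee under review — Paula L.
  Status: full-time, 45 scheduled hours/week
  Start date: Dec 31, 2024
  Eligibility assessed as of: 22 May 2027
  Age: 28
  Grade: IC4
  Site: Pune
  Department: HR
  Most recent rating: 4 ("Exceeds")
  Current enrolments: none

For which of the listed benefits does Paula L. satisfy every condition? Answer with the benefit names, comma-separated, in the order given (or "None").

Service from Dec 31, 2024 to 22 May 2027: 872 days.
Fitness Allowance — status full-time ✗ (requires seasonal or temporary) → not eligible.
Home Office Allowance — service 872 days ≥ 180 days ✓; rating 4 ≥ 2 ✓; grade IC4 < IC5 ✗ → not eligible.
Relocation Assistance — service 872 days < 5 years (≈1825 days) ✗ → not eligible.
Wellness Stipend — service 872 days ≥ 180 days ✓; site Pune ✗ (not Portland) → not eligible.
Tuition Reimbursement — status full-time ✓ (not excluded); service 872 days ≥ 3 months (≈90 days) ✓; 45 hrs/wk ≥ 20 ✓ → eligible.
Stock Purchase Plan — status full-time ✓; service 872 days ≥ 1 year (≈365 days) ✓; age 28 ≥ 18 ✓; rating 4 ≥ 3 ✓ → eligible.
Sabbatical Program — status full-time ✓ (not excluded); service 872 days ≥ 18 months (≈540 days) ✓; age 28 ≥ 25 ✓ → eligible.

Tuition Reimbursement, Stock Purchase Plan, Sabbatical Program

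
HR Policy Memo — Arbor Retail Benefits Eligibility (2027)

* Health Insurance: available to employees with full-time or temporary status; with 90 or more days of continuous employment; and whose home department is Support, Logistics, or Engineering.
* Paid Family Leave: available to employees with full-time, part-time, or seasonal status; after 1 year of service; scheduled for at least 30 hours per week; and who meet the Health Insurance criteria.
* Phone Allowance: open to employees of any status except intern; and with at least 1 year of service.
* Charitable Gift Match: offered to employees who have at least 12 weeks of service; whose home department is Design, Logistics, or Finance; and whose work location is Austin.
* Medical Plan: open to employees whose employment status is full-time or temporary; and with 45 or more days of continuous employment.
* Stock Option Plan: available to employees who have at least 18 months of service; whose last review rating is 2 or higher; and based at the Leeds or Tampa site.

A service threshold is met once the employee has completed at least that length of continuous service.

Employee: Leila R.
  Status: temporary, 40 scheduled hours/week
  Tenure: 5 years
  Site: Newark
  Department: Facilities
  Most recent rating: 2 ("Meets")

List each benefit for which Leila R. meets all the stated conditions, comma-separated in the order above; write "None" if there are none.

Health Insurance — status temporary ✓; service 5 years ≥ 90 days ✓; dept Facilities ✗ → not eligible.
Paid Family Leave — status temporary ✗ (requires full-time, part-time, or seasonal) → not eligible.
Phone Allowance — status temporary ✓ (not excluded); service 5 years ≥ 1 year ✓ → eligible.
Charitable Gift Match — service 5 years ≥ 12 weeks (≈84 days) ✓; dept Facilities ✗ → not eligible.
Medical Plan — status temporary ✓; service 5 years ≥ 45 days ✓ → eligible.
Stock Option Plan — service 5 years ≥ 18 months (≈540 days) ✓; rating 2 ≥ 2 ✓; site Newark ✗ (not Leeds or Tampa) → not eligible.

Phone Allowance, Medical Plan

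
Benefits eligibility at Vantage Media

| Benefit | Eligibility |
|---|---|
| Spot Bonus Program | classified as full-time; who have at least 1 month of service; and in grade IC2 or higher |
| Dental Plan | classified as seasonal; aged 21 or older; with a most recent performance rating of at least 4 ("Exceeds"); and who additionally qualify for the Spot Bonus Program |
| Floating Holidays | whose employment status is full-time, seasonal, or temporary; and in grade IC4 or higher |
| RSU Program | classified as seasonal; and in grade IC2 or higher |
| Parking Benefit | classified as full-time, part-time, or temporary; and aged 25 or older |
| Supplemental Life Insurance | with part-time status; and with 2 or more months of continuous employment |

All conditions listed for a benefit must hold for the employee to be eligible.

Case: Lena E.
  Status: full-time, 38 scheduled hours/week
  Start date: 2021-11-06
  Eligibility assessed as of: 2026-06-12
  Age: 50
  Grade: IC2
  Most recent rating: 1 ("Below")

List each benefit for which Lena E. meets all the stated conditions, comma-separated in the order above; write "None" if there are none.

Spot Bonus Program, Parking Benefit

Service from 2021-11-06 to 2026-06-12: 1679 days.
Spot Bonus Program — status full-time ✓; service 1679 days ≥ 1 month (≈30 days) ✓; grade IC2 ≥ IC2 ✓ → eligible.
Dental Plan — status full-time ✗ (requires seasonal) → not eligible.
Floating Holidays — status full-time ✓; grade IC2 < IC4 ✗ → not eligible.
RSU Program — status full-time ✗ (requires seasonal) → not eligible.
Parking Benefit — status full-time ✓; age 50 ≥ 25 ✓ → eligible.
Supplemental Life Insurance — status full-time ✗ (requires part-time) → not eligible.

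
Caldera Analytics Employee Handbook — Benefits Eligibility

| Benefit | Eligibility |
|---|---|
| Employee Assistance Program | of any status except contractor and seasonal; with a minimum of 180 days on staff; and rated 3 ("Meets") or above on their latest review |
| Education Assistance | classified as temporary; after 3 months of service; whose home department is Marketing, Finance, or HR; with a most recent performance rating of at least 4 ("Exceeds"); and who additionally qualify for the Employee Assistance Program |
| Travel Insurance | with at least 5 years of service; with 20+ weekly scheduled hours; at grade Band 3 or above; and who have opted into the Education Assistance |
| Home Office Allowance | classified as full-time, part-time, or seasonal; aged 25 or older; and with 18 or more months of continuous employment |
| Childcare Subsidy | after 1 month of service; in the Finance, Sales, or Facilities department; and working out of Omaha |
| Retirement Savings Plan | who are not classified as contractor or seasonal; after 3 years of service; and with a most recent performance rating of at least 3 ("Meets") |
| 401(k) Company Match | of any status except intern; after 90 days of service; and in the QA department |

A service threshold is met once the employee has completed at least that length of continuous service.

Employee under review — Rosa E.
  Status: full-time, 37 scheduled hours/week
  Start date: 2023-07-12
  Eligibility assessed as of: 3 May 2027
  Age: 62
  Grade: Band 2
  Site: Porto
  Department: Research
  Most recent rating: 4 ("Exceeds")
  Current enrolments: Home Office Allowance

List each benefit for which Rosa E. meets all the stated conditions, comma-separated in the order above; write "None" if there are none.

Service from 2023-07-12 to 3 May 2027: 1391 days.
Employee Assistance Program — status full-time ✓ (not excluded); service 1391 days ≥ 180 days ✓; rating 4 ≥ 3 ✓ → eligible.
Education Assistance — status full-time ✗ (requires temporary) → not eligible.
Travel Insurance — service 1391 days < 5 years (≈1825 days) ✗ → not eligible.
Home Office Allowance — status full-time ✓; age 62 ≥ 25 ✓; service 1391 days ≥ 18 months (≈540 days) ✓ → eligible.
Childcare Subsidy — service 1391 days ≥ 1 month (≈30 days) ✓; dept Research ✗ → not eligible.
Retirement Savings Plan — status full-time ✓ (not excluded); service 1391 days ≥ 3 years (≈1095 days) ✓; rating 4 ≥ 3 ✓ → eligible.
401(k) Company Match — status full-time ✓ (not excluded); service 1391 days ≥ 90 days ✓; dept Research ✗ → not eligible.

Employee Assistance Program, Home Office Allowance, Retirement Savings Plan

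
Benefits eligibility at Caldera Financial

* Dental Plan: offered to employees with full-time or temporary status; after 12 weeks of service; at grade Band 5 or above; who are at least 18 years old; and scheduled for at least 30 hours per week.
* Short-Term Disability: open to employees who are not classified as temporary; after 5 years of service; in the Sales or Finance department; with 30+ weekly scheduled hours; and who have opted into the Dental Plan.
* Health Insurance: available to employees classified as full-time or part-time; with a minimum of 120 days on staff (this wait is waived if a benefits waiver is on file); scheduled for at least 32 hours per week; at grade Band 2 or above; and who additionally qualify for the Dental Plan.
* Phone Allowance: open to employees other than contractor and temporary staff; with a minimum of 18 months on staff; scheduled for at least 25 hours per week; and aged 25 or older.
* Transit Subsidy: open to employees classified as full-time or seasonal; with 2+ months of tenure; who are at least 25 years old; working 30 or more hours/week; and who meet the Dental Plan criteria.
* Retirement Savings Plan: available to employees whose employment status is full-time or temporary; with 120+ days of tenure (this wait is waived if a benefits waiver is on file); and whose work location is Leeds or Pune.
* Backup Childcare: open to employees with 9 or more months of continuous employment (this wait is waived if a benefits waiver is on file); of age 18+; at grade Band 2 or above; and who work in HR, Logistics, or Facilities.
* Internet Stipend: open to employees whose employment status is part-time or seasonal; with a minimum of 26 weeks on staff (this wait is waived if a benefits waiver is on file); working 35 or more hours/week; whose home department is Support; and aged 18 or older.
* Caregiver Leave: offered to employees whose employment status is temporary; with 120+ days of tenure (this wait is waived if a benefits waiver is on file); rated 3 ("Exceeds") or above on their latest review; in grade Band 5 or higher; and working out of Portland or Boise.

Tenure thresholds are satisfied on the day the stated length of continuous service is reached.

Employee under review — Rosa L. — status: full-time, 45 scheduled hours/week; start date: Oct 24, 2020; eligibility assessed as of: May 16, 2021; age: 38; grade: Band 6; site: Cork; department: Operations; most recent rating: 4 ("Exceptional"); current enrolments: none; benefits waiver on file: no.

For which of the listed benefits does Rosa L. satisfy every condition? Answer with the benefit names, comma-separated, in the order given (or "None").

Dental Plan, Health Insurance, Transit Subsidy

Service from Oct 24, 2020 to May 16, 2021: 204 days.
Dental Plan — status full-time ✓; service 204 days ≥ 12 weeks (≈84 days) ✓; grade Band 6 ≥ Band 5 ✓; age 38 ≥ 18 ✓; 45 hrs/wk ≥ 30 ✓ → eligible.
Short-Term Disability — status full-time ✓ (not excluded); service 204 days < 5 years (≈1825 days) ✗ → not eligible.
Health Insurance — status full-time ✓; no waiver, service 204 days ≥ 120 days ✓; 45 hrs/wk ≥ 32 ✓; grade Band 6 ≥ Band 2 ✓; eligible for Dental Plan ✓ → eligible.
Phone Allowance — status full-time ✓ (not excluded); service 204 days < 18 months (≈540 days) ✗ → not eligible.
Transit Subsidy — status full-time ✓; service 204 days ≥ 2 months (≈60 days) ✓; age 38 ≥ 25 ✓; 45 hrs/wk ≥ 30 ✓; eligible for Dental Plan ✓ → eligible.
Retirement Savings Plan — status full-time ✓; no waiver, service 204 days ≥ 120 days ✓; site Cork ✗ (not Leeds or Pune) → not eligible.
Backup Childcare — no waiver, service 204 days < 9 months (≈270 days) ✗ → not eligible.
Internet Stipend — status full-time ✗ (requires part-time or seasonal) → not eligible.
Caregiver Leave — status full-time ✗ (requires temporary) → not eligible.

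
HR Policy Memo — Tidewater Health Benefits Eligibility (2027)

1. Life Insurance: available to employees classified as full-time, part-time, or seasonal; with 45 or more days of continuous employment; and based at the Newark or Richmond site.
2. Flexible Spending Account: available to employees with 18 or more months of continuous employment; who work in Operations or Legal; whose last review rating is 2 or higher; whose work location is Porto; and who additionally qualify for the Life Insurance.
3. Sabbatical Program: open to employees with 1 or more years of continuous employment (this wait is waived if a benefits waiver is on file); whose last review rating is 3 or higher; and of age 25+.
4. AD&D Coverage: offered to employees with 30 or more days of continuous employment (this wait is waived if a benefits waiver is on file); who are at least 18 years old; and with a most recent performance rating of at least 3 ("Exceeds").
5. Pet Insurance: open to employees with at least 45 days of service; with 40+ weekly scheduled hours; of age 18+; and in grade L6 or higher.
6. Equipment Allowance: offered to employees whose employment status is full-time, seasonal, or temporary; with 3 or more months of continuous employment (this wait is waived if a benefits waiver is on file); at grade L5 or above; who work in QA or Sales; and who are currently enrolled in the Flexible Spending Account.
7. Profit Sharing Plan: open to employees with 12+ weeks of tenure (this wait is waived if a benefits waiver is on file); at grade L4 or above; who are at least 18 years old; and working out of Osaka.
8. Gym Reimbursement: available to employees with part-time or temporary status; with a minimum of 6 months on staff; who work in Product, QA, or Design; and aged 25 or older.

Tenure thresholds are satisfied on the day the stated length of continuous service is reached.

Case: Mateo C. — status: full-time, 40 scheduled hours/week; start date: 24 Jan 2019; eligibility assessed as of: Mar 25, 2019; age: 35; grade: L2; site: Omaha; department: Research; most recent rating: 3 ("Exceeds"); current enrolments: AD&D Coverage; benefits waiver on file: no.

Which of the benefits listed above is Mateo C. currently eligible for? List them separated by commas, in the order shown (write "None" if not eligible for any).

Service from 24 Jan 2019 to Mar 25, 2019: 60 days.
Life Insurance — status full-time ✓; service 60 days ≥ 45 days ✓; site Omaha ✗ (not Newark or Richmond) → not eligible.
Flexible Spending Account — service 60 days < 18 months (≈540 days) ✗ → not eligible.
Sabbatical Program — no waiver, service 60 days < 1 year (≈365 days) ✗ → not eligible.
AD&D Coverage — no waiver, service 60 days ≥ 30 days ✓; age 35 ≥ 18 ✓; rating 3 ≥ 3 ✓ → eligible.
Pet Insurance — service 60 days ≥ 45 days ✓; 40 hrs/wk ≥ 40 ✓; age 35 ≥ 18 ✓; grade L2 < L6 ✗ → not eligible.
Equipment Allowance — status full-time ✓; no waiver, service 60 days < 3 months (≈90 days) ✗ → not eligible.
Profit Sharing Plan — no waiver, service 60 days < 12 weeks (≈84 days) ✗ → not eligible.
Gym Reimbursement — status full-time ✗ (requires part-time or temporary) → not eligible.

AD&D Coverage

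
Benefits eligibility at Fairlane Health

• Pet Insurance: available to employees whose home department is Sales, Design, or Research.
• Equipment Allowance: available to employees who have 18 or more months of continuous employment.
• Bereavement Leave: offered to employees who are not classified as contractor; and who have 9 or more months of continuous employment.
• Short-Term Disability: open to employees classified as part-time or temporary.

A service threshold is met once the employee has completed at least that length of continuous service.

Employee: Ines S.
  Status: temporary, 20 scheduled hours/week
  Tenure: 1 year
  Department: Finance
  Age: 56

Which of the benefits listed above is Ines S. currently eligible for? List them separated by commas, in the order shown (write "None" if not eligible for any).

Pet Insurance — dept Finance ✗ → not eligible.
Equipment Allowance — service 1 year < 18 months (≈540 days) ✗ → not eligible.
Bereavement Leave — status temporary ✓ (not excluded); service 1 year ≥ 9 months (≈270 days) ✓ → eligible.
Short-Term Disability — status temporary ✓ → eligible.

Bereavement Leave, Short-Term Disability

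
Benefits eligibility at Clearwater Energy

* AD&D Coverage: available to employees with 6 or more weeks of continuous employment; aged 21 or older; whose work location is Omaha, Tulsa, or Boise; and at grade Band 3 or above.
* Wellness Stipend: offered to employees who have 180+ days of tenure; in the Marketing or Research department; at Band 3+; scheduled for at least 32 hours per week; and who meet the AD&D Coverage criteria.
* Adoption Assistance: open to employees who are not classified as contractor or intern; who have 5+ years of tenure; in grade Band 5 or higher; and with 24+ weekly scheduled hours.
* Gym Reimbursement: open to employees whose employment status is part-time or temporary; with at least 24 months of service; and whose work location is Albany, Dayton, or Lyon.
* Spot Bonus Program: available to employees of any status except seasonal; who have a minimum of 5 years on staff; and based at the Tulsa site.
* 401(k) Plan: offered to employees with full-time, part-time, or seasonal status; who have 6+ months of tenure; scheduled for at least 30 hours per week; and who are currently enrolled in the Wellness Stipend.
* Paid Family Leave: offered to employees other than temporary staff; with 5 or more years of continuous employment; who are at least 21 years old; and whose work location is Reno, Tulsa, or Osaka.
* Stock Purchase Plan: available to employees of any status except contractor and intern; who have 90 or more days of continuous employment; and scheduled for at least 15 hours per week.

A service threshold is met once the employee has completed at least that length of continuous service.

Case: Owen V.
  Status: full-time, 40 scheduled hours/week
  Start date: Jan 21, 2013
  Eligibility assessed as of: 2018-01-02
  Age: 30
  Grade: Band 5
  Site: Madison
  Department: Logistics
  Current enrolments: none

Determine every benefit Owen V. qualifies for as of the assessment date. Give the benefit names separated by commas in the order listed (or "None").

Service from Jan 21, 2013 to 2018-01-02: 1807 days.
AD&D Coverage — service 1807 days ≥ 6 weeks (≈42 days) ✓; age 30 ≥ 21 ✓; site Madison ✗ (not Omaha, Tulsa, or Boise) → not eligible.
Wellness Stipend — service 1807 days ≥ 180 days ✓; dept Logistics ✗ → not eligible.
Adoption Assistance — status full-time ✓ (not excluded); service 1807 days < 5 years (≈1825 days) ✗ → not eligible.
Gym Reimbursement — status full-time ✗ (requires part-time or temporary) → not eligible.
Spot Bonus Program — status full-time ✓ (not excluded); service 1807 days < 5 years (≈1825 days) ✗ → not eligible.
401(k) Plan — status full-time ✓; service 1807 days ≥ 6 months (≈180 days) ✓; 40 hrs/wk ≥ 30 ✓; not enrolled in Wellness Stipend ✗ → not eligible.
Paid Family Leave — status full-time ✓ (not excluded); service 1807 days < 5 years (≈1825 days) ✗ → not eligible.
Stock Purchase Plan — status full-time ✓ (not excluded); service 1807 days ≥ 90 days ✓; 40 hrs/wk ≥ 15 ✓ → eligible.

Stock Purchase Plan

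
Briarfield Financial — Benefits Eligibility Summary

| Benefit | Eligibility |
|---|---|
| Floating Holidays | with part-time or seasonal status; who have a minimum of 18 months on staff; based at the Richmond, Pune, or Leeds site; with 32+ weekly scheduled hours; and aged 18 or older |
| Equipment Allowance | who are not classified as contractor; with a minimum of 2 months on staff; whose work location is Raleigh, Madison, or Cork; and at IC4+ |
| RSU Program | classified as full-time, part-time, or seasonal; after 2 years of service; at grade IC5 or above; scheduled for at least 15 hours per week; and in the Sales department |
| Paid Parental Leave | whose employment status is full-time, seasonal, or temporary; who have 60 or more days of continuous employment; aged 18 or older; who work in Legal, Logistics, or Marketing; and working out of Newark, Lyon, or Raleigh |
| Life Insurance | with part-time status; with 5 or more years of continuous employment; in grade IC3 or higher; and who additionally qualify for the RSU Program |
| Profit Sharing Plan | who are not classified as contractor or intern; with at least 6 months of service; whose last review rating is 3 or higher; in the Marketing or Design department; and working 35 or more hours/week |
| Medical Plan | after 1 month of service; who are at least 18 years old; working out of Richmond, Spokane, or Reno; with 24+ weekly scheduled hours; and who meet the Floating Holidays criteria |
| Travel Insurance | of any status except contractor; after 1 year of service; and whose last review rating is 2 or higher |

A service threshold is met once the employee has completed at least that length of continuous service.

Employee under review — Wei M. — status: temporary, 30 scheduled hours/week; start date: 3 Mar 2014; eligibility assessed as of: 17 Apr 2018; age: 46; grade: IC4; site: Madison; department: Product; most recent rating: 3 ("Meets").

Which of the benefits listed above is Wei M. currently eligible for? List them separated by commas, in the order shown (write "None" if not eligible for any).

Service from 3 Mar 2014 to 17 Apr 2018: 1506 days.
Floating Holidays — status temporary ✗ (requires part-time or seasonal) → not eligible.
Equipment Allowance — status temporary ✓ (not excluded); service 1506 days ≥ 2 months (≈60 days) ✓; site Madison ✓; grade IC4 ≥ IC4 ✓ → eligible.
RSU Program — status temporary ✗ (requires full-time, part-time, or seasonal) → not eligible.
Paid Parental Leave — status temporary ✓; service 1506 days ≥ 60 days ✓; age 46 ≥ 18 ✓; dept Product ✗ → not eligible.
Life Insurance — status temporary ✗ (requires part-time) → not eligible.
Profit Sharing Plan — status temporary ✓ (not excluded); service 1506 days ≥ 6 months (≈180 days) ✓; rating 3 ≥ 3 ✓; dept Product ✗ → not eligible.
Medical Plan — service 1506 days ≥ 1 month (≈30 days) ✓; age 46 ≥ 18 ✓; site Madison ✗ (not Richmond, Spokane, or Reno) → not eligible.
Travel Insurance — status temporary ✓ (not excluded); service 1506 days ≥ 1 year (≈365 days) ✓; rating 3 ≥ 2 ✓ → eligible.

Equipment Allowance, Travel Insurance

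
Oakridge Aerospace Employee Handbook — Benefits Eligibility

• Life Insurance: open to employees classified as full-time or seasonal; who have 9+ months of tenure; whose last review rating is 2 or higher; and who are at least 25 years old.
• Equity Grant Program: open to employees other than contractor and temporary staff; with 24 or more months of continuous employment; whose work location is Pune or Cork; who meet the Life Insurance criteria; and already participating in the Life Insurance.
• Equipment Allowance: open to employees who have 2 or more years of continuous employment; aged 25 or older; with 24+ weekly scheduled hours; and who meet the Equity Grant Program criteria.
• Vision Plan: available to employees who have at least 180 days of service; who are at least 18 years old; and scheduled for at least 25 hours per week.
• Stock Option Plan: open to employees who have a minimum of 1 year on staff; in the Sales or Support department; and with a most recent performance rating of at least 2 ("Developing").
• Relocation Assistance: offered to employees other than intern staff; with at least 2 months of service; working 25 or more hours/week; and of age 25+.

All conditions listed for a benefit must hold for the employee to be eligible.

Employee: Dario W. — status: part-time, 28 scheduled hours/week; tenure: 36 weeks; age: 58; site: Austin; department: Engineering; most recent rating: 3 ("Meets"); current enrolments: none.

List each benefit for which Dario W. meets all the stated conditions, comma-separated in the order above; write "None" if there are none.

Vision Plan, Relocation Assistance

Life Insurance — status part-time ✗ (requires full-time or seasonal) → not eligible.
Equity Grant Program — status part-time ✓ (not excluded); service 36 weeks < 24 months (≈720 days) ✗ → not eligible.
Equipment Allowance — service 36 weeks < 2 years (≈730 days) ✗ → not eligible.
Vision Plan — service 36 weeks ≥ 180 days ✓; age 58 ≥ 18 ✓; 28 hrs/wk ≥ 25 ✓ → eligible.
Stock Option Plan — service 36 weeks < 1 year (≈365 days) ✗ → not eligible.
Relocation Assistance — status part-time ✓ (not excluded); service 36 weeks ≥ 2 months (≈60 days) ✓; 28 hrs/wk ≥ 25 ✓; age 58 ≥ 25 ✓ → eligible.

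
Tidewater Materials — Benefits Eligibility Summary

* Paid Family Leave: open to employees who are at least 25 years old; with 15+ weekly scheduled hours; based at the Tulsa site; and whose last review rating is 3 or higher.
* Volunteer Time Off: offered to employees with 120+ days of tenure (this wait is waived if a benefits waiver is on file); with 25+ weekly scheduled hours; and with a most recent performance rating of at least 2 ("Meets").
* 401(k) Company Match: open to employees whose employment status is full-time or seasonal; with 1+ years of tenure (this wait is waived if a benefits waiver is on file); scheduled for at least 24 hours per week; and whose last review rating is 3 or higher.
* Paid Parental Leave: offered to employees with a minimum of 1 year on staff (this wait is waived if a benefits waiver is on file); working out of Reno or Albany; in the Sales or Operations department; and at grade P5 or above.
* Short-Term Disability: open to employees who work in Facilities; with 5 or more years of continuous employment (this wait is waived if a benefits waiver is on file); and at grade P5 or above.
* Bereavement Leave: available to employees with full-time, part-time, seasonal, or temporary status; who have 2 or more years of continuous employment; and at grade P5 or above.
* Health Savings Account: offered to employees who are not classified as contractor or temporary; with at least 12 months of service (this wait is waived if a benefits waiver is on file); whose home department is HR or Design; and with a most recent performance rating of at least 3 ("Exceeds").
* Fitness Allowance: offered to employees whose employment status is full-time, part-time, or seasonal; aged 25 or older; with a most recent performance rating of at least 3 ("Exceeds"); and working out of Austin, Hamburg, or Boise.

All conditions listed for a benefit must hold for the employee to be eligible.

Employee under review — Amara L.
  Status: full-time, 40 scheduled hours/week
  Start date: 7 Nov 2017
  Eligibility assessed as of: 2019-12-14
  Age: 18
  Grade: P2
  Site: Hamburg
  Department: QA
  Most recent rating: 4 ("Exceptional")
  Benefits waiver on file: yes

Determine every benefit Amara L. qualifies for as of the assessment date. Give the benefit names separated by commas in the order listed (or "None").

Service from 7 Nov 2017 to 2019-12-14: 767 days.
Paid Family Leave — age 18 < 25 ✗ → not eligible.
Volunteer Time Off — benefits waiver on file ✓; 40 hrs/wk ≥ 25 ✓; rating 4 ≥ 2 ✓ → eligible.
401(k) Company Match — status full-time ✓; benefits waiver on file ✓; 40 hrs/wk ≥ 24 ✓; rating 4 ≥ 3 ✓ → eligible.
Paid Parental Leave — benefits waiver on file ✓; site Hamburg ✗ (not Reno or Albany) → not eligible.
Short-Term Disability — dept QA ✗ → not eligible.
Bereavement Leave — status full-time ✓; service 767 days ≥ 2 years (≈730 days) ✓; grade P2 < P5 ✗ → not eligible.
Health Savings Account — status full-time ✓ (not excluded); benefits waiver on file ✓; dept QA ✗ → not eligible.
Fitness Allowance — status full-time ✓; age 18 < 25 ✗ → not eligible.

Volunteer Time Off, 401(k) Company Match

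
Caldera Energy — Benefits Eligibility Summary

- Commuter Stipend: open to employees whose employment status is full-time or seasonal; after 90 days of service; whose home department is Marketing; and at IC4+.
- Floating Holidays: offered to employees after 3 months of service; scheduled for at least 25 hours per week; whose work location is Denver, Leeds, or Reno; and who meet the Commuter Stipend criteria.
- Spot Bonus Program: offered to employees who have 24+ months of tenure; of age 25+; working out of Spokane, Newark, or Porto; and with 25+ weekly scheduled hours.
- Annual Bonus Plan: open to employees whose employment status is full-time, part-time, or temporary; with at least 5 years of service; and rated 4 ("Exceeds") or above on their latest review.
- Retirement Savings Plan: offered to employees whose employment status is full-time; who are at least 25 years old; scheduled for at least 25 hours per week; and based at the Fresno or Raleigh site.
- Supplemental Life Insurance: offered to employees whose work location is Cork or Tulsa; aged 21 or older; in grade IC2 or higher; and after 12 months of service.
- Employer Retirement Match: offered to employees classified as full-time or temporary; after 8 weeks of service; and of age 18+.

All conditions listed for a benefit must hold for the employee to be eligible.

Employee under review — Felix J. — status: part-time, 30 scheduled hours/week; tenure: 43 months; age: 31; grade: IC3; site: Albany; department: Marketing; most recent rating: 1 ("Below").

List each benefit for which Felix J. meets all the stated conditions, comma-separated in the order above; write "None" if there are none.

None

Commuter Stipend — status part-time ✗ (requires full-time or seasonal) → not eligible.
Floating Holidays — service 43 months ≥ 3 months ✓; 30 hrs/wk ≥ 25 ✓; site Albany ✗ (not Denver, Leeds, or Reno) → not eligible.
Spot Bonus Program — service 43 months ≥ 24 months ✓; age 31 ≥ 25 ✓; site Albany ✗ (not Spokane, Newark, or Porto) → not eligible.
Annual Bonus Plan — status part-time ✓; service 43 months < 5 years (≈1825 days) ✗ → not eligible.
Retirement Savings Plan — status part-time ✗ (requires full-time) → not eligible.
Supplemental Life Insurance — site Albany ✗ (not Cork or Tulsa) → not eligible.
Employer Retirement Match — status part-time ✗ (requires full-time or temporary) → not eligible.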